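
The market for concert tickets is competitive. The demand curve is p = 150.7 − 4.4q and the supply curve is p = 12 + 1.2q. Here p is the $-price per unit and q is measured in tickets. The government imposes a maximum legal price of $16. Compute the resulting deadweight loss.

$1286.43

Competitive equilibrium: 150.7 − 4.4q = 12 + 1.2q → q* = 24.76786, p* = 41.72143.
At the ceiling p = 16, quantity supplied = (16 − 12)/1.2 = 3.33333.
Willingness to pay at q' = 3.33333: 150.7 − 4.4·3.33333 = 136.03335.
Δq = 24.76786 − 3.33333 = 21.43453; wedge = 136.03335 − 16 = 120.03335.
DWL = ½ × 21.43453 × 120.03335 = $1286.43.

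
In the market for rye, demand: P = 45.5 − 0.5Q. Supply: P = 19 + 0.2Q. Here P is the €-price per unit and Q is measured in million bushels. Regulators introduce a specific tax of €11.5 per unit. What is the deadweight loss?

Competitive equilibrium: 45.5 − 0.5Q = 19 + 0.2Q → Q* = 37.8571, P* = 26.5714.
With the tax, the buyer price exceeds the seller price by 11.5: (45.5 − 0.5Q) − (19 + 0.2Q) = 11.5 → Q' = 21.4286.
ΔQ = 37.8571 − 21.4286 = 16.4285; the wedge equals the tax, 11.5.
The triangle = ½ × 16.4285 × 11.5 = €94.46 million.

€94.46 million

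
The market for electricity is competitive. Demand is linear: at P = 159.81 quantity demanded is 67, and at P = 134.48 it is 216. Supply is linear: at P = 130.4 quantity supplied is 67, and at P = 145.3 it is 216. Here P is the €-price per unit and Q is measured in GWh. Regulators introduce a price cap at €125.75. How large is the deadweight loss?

Demand slope = (134.48 − 159.81)/(216 − 67) = −0.17, so P = 171.2 − 0.17Q.
Supply slope = (145.3 − 130.4)/(216 − 67) = 0.1, so P = 123.7 + 0.1Q.
Competitive equilibrium: 171.2 − 0.17Q = 123.7 + 0.1Q → Q* = 175.9259, P* = 141.2926.
At the ceiling P = 125.75, quantity supplied = (125.75 − 123.7)/0.1 = 20.5.
Willingness to pay at Q' = 20.5: 171.2 − 0.17·20.5 = 167.715.
ΔQ = 175.9259 − 20.5 = 155.4259; wedge = 167.715 − 125.75 = 41.965.
Deadweight loss = ½ × 155.4259 × 41.965 = €3261.22.

€3261.22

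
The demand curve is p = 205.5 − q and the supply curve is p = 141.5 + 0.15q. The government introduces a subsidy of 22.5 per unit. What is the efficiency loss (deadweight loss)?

Competitive equilibrium: 205.5 − q = 141.5 + 0.15q → q* = 55.6522, p* = 149.8478.
The subsidy lowers effective supply by 22.5: p = 119 + 0.15q.
New quantity: 205.5 − q = 119 + 0.15q → q' = 75.2174.
Overproduction Δq = 75.2174 − 55.6522 = 19.5652; wedge = subsidy = 22.5.
The triangle = ½ × 19.5652 × 22.5 = 220.11.

220.11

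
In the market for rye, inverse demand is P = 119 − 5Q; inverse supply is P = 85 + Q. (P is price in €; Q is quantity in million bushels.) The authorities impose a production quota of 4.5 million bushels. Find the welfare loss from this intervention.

Competitive equilibrium: 119 − 5Q = 85 + Q → Q* = 5.6667, P* = 90.6667.
At Q = 4.5: demand price = 119 − 5·4.5 = 96.5; supply price = 85 + 1·4.5 = 89.5.
ΔQ = 5.6667 − 4.5 = 1.1667; wedge = 96.5 − 89.5 = 7.
Deadweight loss = ½ × 1.1667 × 7 = €4.08 million.

€4.08 million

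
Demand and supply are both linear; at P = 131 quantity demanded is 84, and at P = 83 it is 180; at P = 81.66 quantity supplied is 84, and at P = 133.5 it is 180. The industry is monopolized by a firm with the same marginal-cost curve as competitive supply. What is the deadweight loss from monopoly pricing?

947.05

Demand slope = (83 − 131)/(180 − 84) = −0.5, so P = 173 − 0.5Q.
Supply slope = (133.5 − 81.66)/(180 − 84) = 0.54, so P = 36.3 + 0.54Q.
Competitive equilibrium: 173 − 0.5Q = 36.3 + 0.54Q → Q* = 131.4423, P* = 107.2788.
Marginal revenue: MR = 173 − Q. Set MR = MC: 173 − Q = 36.3 + 0.54Q → Q_m = 88.7662.
Price P_m = 173 − 0.5·88.7662 = 128.6169; MC(Q_m) = 36.3 + 0.54·88.7662 = 84.2337.
Competitive Q* = 131.4423, so ΔQ = 42.6761; wedge = 128.6169 − 84.2337 = 44.3832.
The triangle = ½ × 42.6761 × 44.3832 = 947.05.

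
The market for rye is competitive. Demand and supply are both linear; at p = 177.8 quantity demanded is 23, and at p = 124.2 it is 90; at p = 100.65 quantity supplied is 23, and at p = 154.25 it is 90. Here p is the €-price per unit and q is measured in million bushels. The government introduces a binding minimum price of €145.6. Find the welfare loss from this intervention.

€50.80 million

Demand slope = (124.2 − 177.8)/(90 − 23) = −0.8, so p = 196.2 − 0.8q.
Supply slope = (154.25 − 100.65)/(90 − 23) = 0.8, so p = 82.25 + 0.8q.
Competitive equilibrium: 196.2 − 0.8q = 82.25 + 0.8q → q* = 71.2188, p* = 139.225.
At the floor p = 145.6, quantity demanded = (196.2 − 145.6)/0.8 = 63.25.
Sellers' marginal cost at q' = 63.25: 82.25 + 0.8·63.25 = 132.85.
Δq = 71.2188 − 63.25 = 7.9688; wedge = 145.6 − 132.85 = 12.75.
Welfare loss = ½ × 7.9688 × 12.75 = €50.80 million.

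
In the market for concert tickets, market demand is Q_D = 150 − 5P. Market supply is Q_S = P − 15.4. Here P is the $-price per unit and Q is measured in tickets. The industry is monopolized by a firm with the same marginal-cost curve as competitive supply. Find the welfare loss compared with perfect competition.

In inverse form: demand P = 30 − 0.2Q, supply P = 15.4 + Q.
Competitive equilibrium: 30 − 0.2Q = 15.4 + Q → Q* = 12.1667, P* = 27.5667.
Marginal revenue: MR = 30 − 0.4Q. Set MR = MC: 30 − 0.4Q = 15.4 + Q → Q_m = 10.4286.
Price P_m = 30 − 0.2·10.4286 = 27.9143; MC(Q_m) = 15.4 + 1·10.4286 = 25.8286.
Competitive Q* = 12.1667, so ΔQ = 1.7381; wedge = 27.9143 − 25.8286 = 2.0857.
DWL = ½ × 1.7381 × 2.0857 = $1.81.

$1.81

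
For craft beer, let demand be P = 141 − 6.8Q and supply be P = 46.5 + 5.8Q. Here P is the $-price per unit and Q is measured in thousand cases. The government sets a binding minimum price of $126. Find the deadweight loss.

$176.57 thousand

Competitive equilibrium: 141 − 6.8Q = 46.5 + 5.8Q → Q* = 7.5, P* = 90.
At the floor P = 126, quantity demanded = (141 − 126)/6.8 = 2.2059.
Sellers' marginal cost at Q' = 2.2059: 46.5 + 5.8·2.2059 = 59.2942.
ΔQ = 7.5 − 2.2059 = 5.2941; wedge = 126 − 59.2942 = 66.7058.
DWL = ½ × 5.2941 × 66.7058 = $176.57 thousand.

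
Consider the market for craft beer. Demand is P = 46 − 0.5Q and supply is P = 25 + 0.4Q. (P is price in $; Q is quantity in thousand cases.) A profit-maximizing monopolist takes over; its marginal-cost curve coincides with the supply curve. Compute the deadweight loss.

Competitive equilibrium: 46 − 0.5Q = 25 + 0.4Q → Q* = 23.3333, P* = 34.3333.
Marginal revenue: MR = 46 − Q. Set MR = MC: 46 − Q = 25 + 0.4Q → Q_m = 15.
Price P_m = 46 − 0.5·15 = 38.5; MC(Q_m) = 25 + 0.4·15 = 31.
Competitive Q* = 23.3333, so ΔQ = 8.3333; wedge = 38.5 − 31 = 7.5.
Welfare loss = ½ × 8.3333 × 7.5 = $31.25 thousand.

$31.25 thousand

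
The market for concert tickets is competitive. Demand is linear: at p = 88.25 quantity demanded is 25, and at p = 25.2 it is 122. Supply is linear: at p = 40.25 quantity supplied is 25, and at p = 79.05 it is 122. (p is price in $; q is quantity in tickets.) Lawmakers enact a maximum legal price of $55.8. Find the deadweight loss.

$24.56

Demand slope = (25.2 − 88.25)/(122 − 25) = −0.65, so p = 104.5 − 0.65q.
Supply slope = (79.05 − 40.25)/(122 − 25) = 0.4, so p = 30.25 + 0.4q.
Competitive equilibrium: 104.5 − 0.65q = 30.25 + 0.4q → q* = 70.7143, p* = 58.5357.
At the ceiling p = 55.8, quantity supplied = (55.8 − 30.25)/0.4 = 63.875.
Willingness to pay at q' = 63.875: 104.5 − 0.65·63.875 = 62.9813.
Δq = 70.7143 − 63.875 = 6.8393; wedge = 62.9813 − 55.8 = 7.1813.
Welfare loss = ½ × 6.8393 × 7.1813 = $24.56.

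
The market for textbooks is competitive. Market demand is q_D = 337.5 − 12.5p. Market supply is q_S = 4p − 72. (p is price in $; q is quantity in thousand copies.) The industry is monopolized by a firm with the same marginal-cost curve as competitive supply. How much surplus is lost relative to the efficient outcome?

In inverse form: demand p = 27 − 0.08q, supply p = 18 + 0.25q.
Competitive equilibrium: 27 − 0.08q = 18 + 0.25q → q* = 27.2727, p* = 24.8182.
Marginal revenue: MR = 27 − 0.16q. Set MR = MC: 27 − 0.16q = 18 + 0.25q → q_m = 21.9512.
Price p_m = 27 − 0.08·21.9512 = 25.2439; MC(q_m) = 18 + 0.25·21.9512 = 23.4878.
Competitive q* = 27.2727, so Δq = 5.3215; wedge = 25.2439 − 23.4878 = 1.7561.
DWL = ½ × 5.3215 × 1.7561 = $4.67 thousand.

$4.67 thousand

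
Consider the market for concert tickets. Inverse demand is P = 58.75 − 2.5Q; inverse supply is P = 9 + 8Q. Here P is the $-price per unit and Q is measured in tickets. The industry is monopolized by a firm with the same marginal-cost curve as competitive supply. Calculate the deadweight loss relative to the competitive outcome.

$4.36

Competitive equilibrium: 58.75 − 2.5Q = 9 + 8Q → Q* = 4.7381, P* = 46.9048.
Marginal revenue: MR = 58.75 − 5Q. Set MR = MC: 58.75 − 5Q = 9 + 8Q → Q_m = 3.8269.
Price P_m = 58.75 − 2.5·3.8269 = 49.1828; MC(Q_m) = 9 + 8·3.8269 = 39.6152.
Competitive Q* = 4.7381, so ΔQ = 0.9112; wedge = 49.1828 − 39.6152 = 9.5676.
Deadweight loss = ½ × 0.9112 × 9.5676 = $4.36.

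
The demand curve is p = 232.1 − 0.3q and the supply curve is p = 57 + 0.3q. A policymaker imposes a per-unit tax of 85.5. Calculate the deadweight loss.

6091.875

Competitive equilibrium: 232.1 − 0.3q = 57 + 0.3q → q* = 291.8333, p* = 144.55.
With the tax, the buyer price exceeds the seller price by 85.5: (232.1 − 0.3q) − (57 + 0.3q) = 85.5 → q' = 149.3333.
Δq = 291.8333 − 149.3333 = 142.5; the wedge equals the tax, 85.5.
Welfare loss = ½ × 142.5 × 85.5 = 6091.875.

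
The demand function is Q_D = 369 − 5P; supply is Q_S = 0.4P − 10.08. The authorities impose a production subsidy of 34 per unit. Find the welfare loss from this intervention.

In inverse form: demand P = 73.8 − 0.2Q, supply P = 25.2 + 2.5Q.
Competitive equilibrium: 73.8 − 0.2Q = 25.2 + 2.5Q → Q* = 18, P* = 70.2.
The subsidy lowers effective supply by 34: P = 2.5Q − 8.8.
New quantity: 73.8 − 0.2Q = 2.5Q − 8.8 → Q' = 30.5926.
Overproduction ΔQ = 30.5926 − 18 = 12.5926; wedge = subsidy = 34.
DWL = ½ × 12.5926 × 34 = 214.07.

214.07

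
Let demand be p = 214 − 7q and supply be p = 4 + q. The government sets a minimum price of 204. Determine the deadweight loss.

Competitive equilibrium: 214 − 7q = 4 + q → q* = 26.25, p* = 30.25.
At the floor p = 204, quantity demanded = (214 − 204)/7 = 1.4286.
Sellers' marginal cost at q' = 1.4286: 4 + 1·1.4286 = 5.4286.
Δq = 26.25 − 1.4286 = 24.8214; wedge = 204 − 5.4286 = 198.5714.
The triangle = ½ × 24.8214 × 198.5714 = 2464.41.

2464.41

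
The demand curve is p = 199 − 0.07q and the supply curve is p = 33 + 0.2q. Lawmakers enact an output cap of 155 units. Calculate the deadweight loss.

Competitive equilibrium: 199 − 0.07q = 33 + 0.2q → q* = 614.8148, p* = 155.963.
At q = 155: demand price = 199 − 0.07·155 = 188.15; supply price = 33 + 0.2·155 = 64.
Δq = 614.8148 − 155 = 459.8148; wedge = 188.15 − 64 = 124.15.
Welfare loss = ½ × 459.8148 × 124.15 = 28543.

28543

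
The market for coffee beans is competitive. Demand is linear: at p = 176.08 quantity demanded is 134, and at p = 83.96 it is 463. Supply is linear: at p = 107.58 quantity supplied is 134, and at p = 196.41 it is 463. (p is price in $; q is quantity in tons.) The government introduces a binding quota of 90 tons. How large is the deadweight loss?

Demand slope = (83.96 − 176.08)/(463 − 134) = −0.28, so p = 213.6 − 0.28q.
Supply slope = (196.41 − 107.58)/(463 − 134) = 0.27, so p = 71.4 + 0.27q.
Competitive equilibrium: 213.6 − 0.28q = 71.4 + 0.27q → q* = 258.5455, p* = 141.2073.
At q = 90: demand price = 213.6 − 0.28·90 = 188.4; supply price = 71.4 + 0.27·90 = 95.7.
Δq = 258.5455 − 90 = 168.5455; wedge = 188.4 − 95.7 = 92.7.
Welfare loss = ½ × 168.5455 × 92.7 = $7812.08.

$7812.08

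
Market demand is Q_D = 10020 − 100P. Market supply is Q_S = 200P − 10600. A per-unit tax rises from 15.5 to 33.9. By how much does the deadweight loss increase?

In inverse form: demand P = 100.2 − 0.01Q, supply P = 53 + 0.005Q.
Competitive equilibrium: 100.2 − 0.01Q = 53 + 0.005Q → Q* = 3146.6667, P* = 68.7333.
For a per-unit tax t: ΔQ = t/0.015, so DWL = ½·t·(t/0.015) = t²/0.03.
At t = 15.5: DWL = 8008.333. At t = 33.9: DWL = 38307.
Increase = 38307 − 8008.333 = 30298.67.

30298.67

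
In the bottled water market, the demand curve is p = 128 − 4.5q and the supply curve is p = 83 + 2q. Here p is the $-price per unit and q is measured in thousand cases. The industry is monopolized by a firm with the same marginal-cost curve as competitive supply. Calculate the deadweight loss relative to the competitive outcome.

Competitive equilibrium: 128 − 4.5q = 83 + 2q → q* = 6.9231, p* = 96.8462.
Marginal revenue: MR = 128 − 9q. Set MR = MC: 128 − 9q = 83 + 2q → q_m = 4.0909.
Price p_m = 128 − 4.5·4.0909 = 109.591; MC(q_m) = 83 + 2·4.0909 = 91.1818.
Competitive q* = 6.9231, so Δq = 2.8322; wedge = 109.591 − 91.1818 = 18.4092.
DWL = ½ × 2.8322 × 18.4092 = $26.07 thousand.

$26.07 thousand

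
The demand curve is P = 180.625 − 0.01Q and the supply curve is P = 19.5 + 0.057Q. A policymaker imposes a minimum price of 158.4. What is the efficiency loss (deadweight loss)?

Competitive equilibrium: 180.625 − 0.01Q = 19.5 + 0.057Q → Q* = 2404.85075, P* = 156.57649.
At the floor P = 158.4, quantity demanded = (180.625 − 158.4)/0.01 = 2222.5.
Sellers' marginal cost at Q' = 2222.5: 19.5 + 0.057·2222.5 = 146.1825.
ΔQ = 2404.85075 − 2222.5 = 182.35075; wedge = 158.4 − 146.1825 = 12.2175.
Deadweight loss = ½ × 182.35075 × 12.2175 = 1113.94.

1113.94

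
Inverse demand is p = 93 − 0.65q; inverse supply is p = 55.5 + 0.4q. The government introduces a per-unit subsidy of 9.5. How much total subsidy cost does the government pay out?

425.24

Competitive equilibrium: 93 − 0.65q = 55.5 + 0.4q → q* = 35.7143, p* = 69.7857.
The subsidy lowers effective supply by 9.5: p = 46 + 0.4q.
New quantity: 93 − 0.65q = 46 + 0.4q → q' = 44.7619.
Total subsidy cost = 9.5 × 44.7619 = 425.24.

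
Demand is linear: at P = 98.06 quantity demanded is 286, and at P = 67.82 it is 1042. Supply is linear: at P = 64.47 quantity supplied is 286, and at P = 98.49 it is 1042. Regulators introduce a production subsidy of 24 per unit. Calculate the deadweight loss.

Demand slope = (67.82 − 98.06)/(1042 − 286) = −0.04, so P = 109.5 − 0.04Q.
Supply slope = (98.49 − 64.47)/(1042 − 286) = 0.045, so P = 51.6 + 0.045Q.
Competitive equilibrium: 109.5 − 0.04Q = 51.6 + 0.045Q → Q* = 681.17647, P* = 82.25294.
The subsidy lowers effective supply by 24: P = 27.6 + 0.045Q.
New quantity: 109.5 − 0.04Q = 27.6 + 0.045Q → Q' = 963.52941.
Overproduction ΔQ = 963.52941 − 681.17647 = 282.35294; wedge = subsidy = 24.
The triangle = ½ × 282.35294 × 24 = 3388.24.

3388.24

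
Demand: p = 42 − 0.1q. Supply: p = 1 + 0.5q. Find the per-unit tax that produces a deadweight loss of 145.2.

Competitive equilibrium: 42 − 0.1q = 1 + 0.5q → q* = 68.3333, p* = 35.1667.
A tax t gives Δq = t/0.6 and wedge t, so DWL = t²/1.2.
t²/1.2 = 145.2 → t² = 174.24 → t = 13.2.

13.2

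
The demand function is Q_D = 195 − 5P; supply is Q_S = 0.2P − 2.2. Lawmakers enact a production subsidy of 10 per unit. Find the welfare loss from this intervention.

In inverse form: demand P = 39 − 0.2Q, supply P = 11 + 5Q.
Competitive equilibrium: 39 − 0.2Q = 11 + 5Q → Q* = 5.3846, P* = 37.9231.
The subsidy lowers effective supply by 10: P = 1 + 5Q.
New quantity: 39 − 0.2Q = 1 + 5Q → Q' = 7.3077.
Overproduction ΔQ = 7.3077 − 5.3846 = 1.9231; wedge = subsidy = 10.
Deadweight loss = ½ × 1.9231 × 10 = 9.62.

9.62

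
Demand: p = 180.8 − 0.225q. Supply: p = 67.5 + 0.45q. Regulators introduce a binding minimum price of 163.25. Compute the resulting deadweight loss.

Competitive equilibrium: 180.8 − 0.225q = 67.5 + 0.45q → q* = 167.8519, p* = 143.0333.
At the floor p = 163.25, quantity demanded = (180.8 − 163.25)/0.225 = 78.
Sellers' marginal cost at q' = 78: 67.5 + 0.45·78 = 102.6.
Δq = 167.8519 − 78 = 89.8519; wedge = 163.25 − 102.6 = 60.65.
DWL = ½ × 89.8519 × 60.65 = 2724.76.

2724.76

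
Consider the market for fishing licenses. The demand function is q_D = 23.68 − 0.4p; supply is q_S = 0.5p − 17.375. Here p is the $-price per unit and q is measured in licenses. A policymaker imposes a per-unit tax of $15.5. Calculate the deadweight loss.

$26.69

In inverse form: demand p = 59.2 − 2.5q, supply p = 34.75 + 2q.
Competitive equilibrium: 59.2 − 2.5q = 34.75 + 2q → q* = 5.4333, p* = 45.6167.
With the tax, the buyer price exceeds the seller price by 15.5: (59.2 − 2.5q) − (34.75 + 2q) = 15.5 → q' = 1.9889.
Δq = 5.4333 − 1.9889 = 3.4444; the wedge equals the tax, 15.5.
Welfare loss = ½ × 3.4444 × 15.5 = $26.69.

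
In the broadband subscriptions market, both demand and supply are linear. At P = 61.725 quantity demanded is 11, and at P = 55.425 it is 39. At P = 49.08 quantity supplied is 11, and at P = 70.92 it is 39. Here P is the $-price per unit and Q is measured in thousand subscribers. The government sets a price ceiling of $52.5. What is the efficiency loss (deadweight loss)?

$33.77 thousand

Demand slope = (55.425 − 61.725)/(39 − 11) = −0.225, so P = 64.2 − 0.225Q.
Supply slope = (70.92 − 49.08)/(39 − 11) = 0.78, so P = 40.5 + 0.78Q.
Competitive equilibrium: 64.2 − 0.225Q = 40.5 + 0.78Q → Q* = 23.5821, P* = 58.894.
At the ceiling P = 52.5, quantity supplied = (52.5 − 40.5)/0.78 = 15.3846.
Willingness to pay at Q' = 15.3846: 64.2 − 0.225·15.3846 = 60.7385.
ΔQ = 23.5821 − 15.3846 = 8.1975; wedge = 60.7385 − 52.5 = 8.2385.
DWL = ½ × 8.1975 × 8.2385 = $33.77 thousand.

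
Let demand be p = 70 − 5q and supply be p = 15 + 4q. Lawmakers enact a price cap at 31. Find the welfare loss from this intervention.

Competitive equilibrium: 70 − 5q = 15 + 4q → q* = 6.1111, p* = 39.4444.
At the ceiling p = 31, quantity supplied = (31 − 15)/4 = 4.
Willingness to pay at q' = 4: 70 − 5·4 = 50.
Δq = 6.1111 − 4 = 2.1111; wedge = 50 − 31 = 19.
DWL = ½ × 2.1111 × 19 = 20.06.

20.06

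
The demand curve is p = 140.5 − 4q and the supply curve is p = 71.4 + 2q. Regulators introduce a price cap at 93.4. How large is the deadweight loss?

0.80

Competitive equilibrium: 140.5 − 4q = 71.4 + 2q → q* = 11.5167, p* = 94.4333.
At the ceiling p = 93.4, quantity supplied = (93.4 − 71.4)/2 = 11.
Willingness to pay at q' = 11: 140.5 − 4·11 = 96.5.
Δq = 11.5167 − 11 = 0.5167; wedge = 96.5 − 93.4 = 3.1.
Welfare loss = ½ × 0.5167 × 3.1 = 0.80.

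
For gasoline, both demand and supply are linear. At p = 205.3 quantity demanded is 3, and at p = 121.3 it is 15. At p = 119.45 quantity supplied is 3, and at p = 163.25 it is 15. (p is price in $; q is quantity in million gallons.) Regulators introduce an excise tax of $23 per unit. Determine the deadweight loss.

Demand slope = (121.3 − 205.3)/(15 − 3) = −7, so p = 226.3 − 7q.
Supply slope = (163.25 − 119.45)/(15 − 3) = 3.65, so p = 108.5 + 3.65q.
Competitive equilibrium: 226.3 − 7q = 108.5 + 3.65q → q* = 11.061, p* = 148.8728.
With the tax, the buyer price exceeds the seller price by 23: (226.3 − 7q) − (108.5 + 3.65q) = 23 → q' = 8.9014.
Δq = 11.061 − 8.9014 = 2.1596; the wedge equals the tax, 23.
The triangle = ½ × 2.1596 × 23 = $24.84 million.

$24.84 million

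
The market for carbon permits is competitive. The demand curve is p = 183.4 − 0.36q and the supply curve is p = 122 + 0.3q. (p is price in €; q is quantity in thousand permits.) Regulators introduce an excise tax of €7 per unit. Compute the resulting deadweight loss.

€37.12 thousand

Competitive equilibrium: 183.4 − 0.36q = 122 + 0.3q → q* = 93.0303, p* = 149.9091.
With the tax, the buyer price exceeds the seller price by 7: (183.4 − 0.36q) − (122 + 0.3q) = 7 → q' = 82.4242.
Δq = 93.0303 − 82.4242 = 10.6061; the wedge equals the tax, 7.
Welfare loss = ½ × 10.6061 × 7 = €37.12 thousand.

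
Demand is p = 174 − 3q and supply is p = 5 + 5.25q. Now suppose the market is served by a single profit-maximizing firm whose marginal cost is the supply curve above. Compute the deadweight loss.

Competitive equilibrium: 174 − 3q = 5 + 5.25q → q* = 20.4848, p* = 112.5455.
Marginal revenue: MR = 174 − 6q. Set MR = MC: 174 − 6q = 5 + 5.25q → q_m = 15.0222.
Price p_m = 174 − 3·15.0222 = 128.9334; MC(q_m) = 5 + 5.25·15.0222 = 83.8666.
Competitive q* = 20.4848, so Δq = 5.4626; wedge = 128.9334 − 83.8666 = 45.0668.
DWL = ½ × 5.4626 × 45.0668 = 123.09.

123.09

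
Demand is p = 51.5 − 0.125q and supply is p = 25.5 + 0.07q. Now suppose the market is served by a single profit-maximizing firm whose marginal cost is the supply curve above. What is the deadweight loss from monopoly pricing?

264.49

Competitive equilibrium: 51.5 − 0.125q = 25.5 + 0.07q → q* = 133.3333, p* = 34.8333.
Marginal revenue: MR = 51.5 − 0.25q. Set MR = MC: 51.5 − 0.25q = 25.5 + 0.07q → q_m = 81.25.
Price p_m = 51.5 − 0.125·81.25 = 41.3438; MC(q_m) = 25.5 + 0.07·81.25 = 31.1875.
Competitive q* = 133.3333, so Δq = 52.0833; wedge = 41.3438 − 31.1875 = 10.1563.
Welfare loss = ½ × 52.0833 × 10.1563 = 264.49.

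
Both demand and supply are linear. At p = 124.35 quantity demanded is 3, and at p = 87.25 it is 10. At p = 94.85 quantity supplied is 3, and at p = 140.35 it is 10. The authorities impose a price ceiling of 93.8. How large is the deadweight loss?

41.79

Demand slope = (87.25 − 124.35)/(10 − 3) = −5.3, so p = 140.25 − 5.3q.
Supply slope = (140.35 − 94.85)/(10 − 3) = 6.5, so p = 75.35 + 6.5q.
Competitive equilibrium: 140.25 − 5.3q = 75.35 + 6.5q → q* = 5.5, p* = 111.1.
At the ceiling p = 93.8, quantity supplied = (93.8 − 75.35)/6.5 = 2.8385.
Willingness to pay at q' = 2.8385: 140.25 − 5.3·2.8385 = 125.206.
Δq = 5.5 − 2.8385 = 2.6615; wedge = 125.206 − 93.8 = 31.406.
The triangle = ½ × 2.6615 × 31.406 = 41.79.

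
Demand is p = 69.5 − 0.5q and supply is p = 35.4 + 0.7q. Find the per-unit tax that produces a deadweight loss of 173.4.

20.4

Competitive equilibrium: 69.5 − 0.5q = 35.4 + 0.7q → q* = 28.4167, p* = 55.2917.
A tax t gives Δq = t/1.2 and wedge t, so DWL = t²/2.4.
t²/2.4 = 173.4 → t² = 416.16 → t = 20.4.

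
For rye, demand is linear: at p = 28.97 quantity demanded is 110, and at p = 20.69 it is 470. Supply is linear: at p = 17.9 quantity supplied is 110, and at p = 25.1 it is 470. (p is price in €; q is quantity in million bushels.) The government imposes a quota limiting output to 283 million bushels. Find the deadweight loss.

Demand slope = (20.69 − 28.97)/(470 − 110) = −0.023, so p = 31.5 − 0.023q.
Supply slope = (25.1 − 17.9)/(470 − 110) = 0.02, so p = 15.7 + 0.02q.
Competitive equilibrium: 31.5 − 0.023q = 15.7 + 0.02q → q* = 367.4419, p* = 23.0488.
At q = 283: demand price = 31.5 − 0.023·283 = 24.991; supply price = 15.7 + 0.02·283 = 21.36.
Δq = 367.4419 − 283 = 84.4419; wedge = 24.991 − 21.36 = 3.631.
Welfare loss = ½ × 84.4419 × 3.631 = €153.30 million.

€153.30 million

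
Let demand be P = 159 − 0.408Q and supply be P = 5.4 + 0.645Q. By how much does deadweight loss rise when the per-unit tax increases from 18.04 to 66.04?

1916.35

Competitive equilibrium: 159 − 0.408Q = 5.4 + 0.645Q → Q* = 145.8689, P* = 99.4855.
For a per-unit tax t: ΔQ = t/1.053, so DWL = ½·t·(t/1.053) = t²/2.106.
At t = 18.04: DWL = 154.531. At t = 66.04: DWL = 2070.884.
Increase = 2070.884 − 154.531 = 1916.35.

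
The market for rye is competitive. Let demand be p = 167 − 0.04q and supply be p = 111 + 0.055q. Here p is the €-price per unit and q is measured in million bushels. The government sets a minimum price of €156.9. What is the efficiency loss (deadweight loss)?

Competitive equilibrium: 167 − 0.04q = 111 + 0.055q → q* = 589.4737, p* = 143.4211.
At the floor p = 156.9, quantity demanded = (167 − 156.9)/0.04 = 252.5.
Sellers' marginal cost at q' = 252.5: 111 + 0.055·252.5 = 124.8875.
Δq = 589.4737 − 252.5 = 336.9737; wedge = 156.9 − 124.8875 = 32.0125.
Deadweight loss = ½ × 336.9737 × 32.0125 = €5393.69 million.

€5393.69 million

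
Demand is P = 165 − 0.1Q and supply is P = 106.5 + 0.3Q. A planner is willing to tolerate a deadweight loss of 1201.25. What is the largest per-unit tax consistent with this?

Competitive equilibrium: 165 − 0.1Q = 106.5 + 0.3Q → Q* = 146.25, P* = 150.375.
A tax t gives ΔQ = t/0.4 and wedge t, so DWL = t²/0.8.
t²/0.8 = 1201.25 → t² = 961 → t = 31.

31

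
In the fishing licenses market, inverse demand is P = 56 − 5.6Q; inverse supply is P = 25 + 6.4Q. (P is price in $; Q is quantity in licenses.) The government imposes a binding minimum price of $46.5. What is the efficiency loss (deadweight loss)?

Competitive equilibrium: 56 − 5.6Q = 25 + 6.4Q → Q* = 2.5833, P* = 41.5333.
At the floor P = 46.5, quantity demanded = (56 − 46.5)/5.6 = 1.6964.
Sellers' marginal cost at Q' = 1.6964: 25 + 6.4·1.6964 = 35.857.
ΔQ = 2.5833 − 1.6964 = 0.8869; wedge = 46.5 − 35.857 = 10.643.
Deadweight loss = ½ × 0.8869 × 10.643 = $4.72.

$4.72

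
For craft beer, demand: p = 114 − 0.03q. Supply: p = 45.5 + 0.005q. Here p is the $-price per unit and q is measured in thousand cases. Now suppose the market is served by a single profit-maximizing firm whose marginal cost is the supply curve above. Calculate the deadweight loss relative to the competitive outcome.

Competitive equilibrium: 114 − 0.03q = 45.5 + 0.005q → q* = 1957.1429, p* = 55.2857.
Marginal revenue: MR = 114 − 0.06q. Set MR = MC: 114 − 0.06q = 45.5 + 0.005q → q_m = 1053.8462.
Price p_m = 114 − 0.03·1053.8462 = 82.3846; MC(q_m) = 45.5 + 0.005·1053.8462 = 50.7692.
Competitive q* = 1957.1429, so Δq = 903.2967; wedge = 82.3846 − 50.7692 = 31.6154.
Deadweight loss = ½ × 903.2967 × 31.6154 = $14279.04 thousand.

$14279.04 thousand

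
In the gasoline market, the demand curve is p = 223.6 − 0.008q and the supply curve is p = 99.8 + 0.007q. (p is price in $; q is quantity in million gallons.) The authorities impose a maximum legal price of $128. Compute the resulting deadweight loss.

$133864.60 million

Competitive equilibrium: 223.6 − 0.008q = 99.8 + 0.007q → q* = 8253.33333, p* = 157.57333.
At the ceiling p = 128, quantity supplied = (128 − 99.8)/0.007 = 4028.57143.
Willingness to pay at q' = 4028.57143: 223.6 − 0.008·4028.57143 = 191.37143.
Δq = 8253.33333 − 4028.57143 = 4224.7619; wedge = 191.37143 − 128 = 63.37143.
The triangle = ½ × 4224.7619 × 63.37143 = $133864.60 million.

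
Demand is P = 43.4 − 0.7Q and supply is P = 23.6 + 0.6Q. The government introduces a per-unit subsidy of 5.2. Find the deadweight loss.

Competitive equilibrium: 43.4 − 0.7Q = 23.6 + 0.6Q → Q* = 15.2308, P* = 32.7385.
The subsidy lowers effective supply by 5.2: P = 18.4 + 0.6Q.
New quantity: 43.4 − 0.7Q = 18.4 + 0.6Q → Q' = 19.2308.
Overproduction ΔQ = 19.2308 − 15.2308 = 4; wedge = subsidy = 5.2.
Deadweight loss = ½ × 4 × 5.2 = 10.40.

10.40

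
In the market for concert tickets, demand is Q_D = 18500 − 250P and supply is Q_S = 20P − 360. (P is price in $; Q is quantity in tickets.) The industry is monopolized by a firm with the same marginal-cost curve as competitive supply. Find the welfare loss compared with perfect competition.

$138.11

In inverse form: demand P = 74 − 0.004Q, supply P = 18 + 0.05Q.
Competitive equilibrium: 74 − 0.004Q = 18 + 0.05Q → Q* = 1037.03704, P* = 69.85185.
Marginal revenue: MR = 74 − 0.008Q. Set MR = MC: 74 − 0.008Q = 18 + 0.05Q → Q_m = 965.51724.
Price P_m = 74 − 0.004·965.51724 = 70.13793; MC(Q_m) = 18 + 0.05·965.51724 = 66.27586.
Competitive Q* = 1037.03704, so ΔQ = 71.5198; wedge = 70.13793 − 66.27586 = 3.86207.
The triangle = ½ × 71.5198 × 3.86207 = $138.11.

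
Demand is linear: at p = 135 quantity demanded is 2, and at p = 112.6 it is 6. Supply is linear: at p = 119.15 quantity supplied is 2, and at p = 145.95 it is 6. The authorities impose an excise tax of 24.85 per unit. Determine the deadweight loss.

Demand slope = (112.6 − 135)/(6 − 2) = −5.6, so p = 146.2 − 5.6q.
Supply slope = (145.95 − 119.15)/(6 − 2) = 6.7, so p = 105.75 + 6.7q.
Competitive equilibrium: 146.2 − 5.6q = 105.75 + 6.7q → q* = 3.2886, p* = 127.7837.
With the tax, the buyer price exceeds the seller price by 24.85: (146.2 − 5.6q) − (105.75 + 6.7q) = 24.85 → q' = 1.2683.
Δq = 3.2886 − 1.2683 = 2.0203; the wedge equals the tax, 24.85.
DWL = ½ × 2.0203 × 24.85 = 25.10.

25.10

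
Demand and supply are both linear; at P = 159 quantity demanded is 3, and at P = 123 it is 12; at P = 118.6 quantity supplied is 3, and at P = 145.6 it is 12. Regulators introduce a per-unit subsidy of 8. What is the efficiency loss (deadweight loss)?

Demand slope = (123 − 159)/(12 − 3) = −4, so P = 171 − 4Q.
Supply slope = (145.6 − 118.6)/(12 − 3) = 3, so P = 109.6 + 3Q.
Competitive equilibrium: 171 − 4Q = 109.6 + 3Q → Q* = 8.7714, P* = 135.9143.
The subsidy lowers effective supply by 8: P = 101.6 + 3Q.
New quantity: 171 − 4Q = 101.6 + 3Q → Q' = 9.9143.
Overproduction ΔQ = 9.9143 − 8.7714 = 1.1429; wedge = subsidy = 8.
DWL = ½ × 1.1429 × 8 = 4.57.

4.57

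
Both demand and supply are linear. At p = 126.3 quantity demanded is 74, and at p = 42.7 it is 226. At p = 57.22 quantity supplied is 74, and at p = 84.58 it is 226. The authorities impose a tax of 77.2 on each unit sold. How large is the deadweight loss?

Demand slope = (42.7 − 126.3)/(226 − 74) = −0.55, so p = 167 − 0.55q.
Supply slope = (84.58 − 57.22)/(226 − 74) = 0.18, so p = 43.9 + 0.18q.
Competitive equilibrium: 167 − 0.55q = 43.9 + 0.18q → q* = 168.6301, p* = 74.2534.
With the tax, the buyer price exceeds the seller price by 77.2: (167 − 0.55q) − (43.9 + 0.18q) = 77.2 → q' = 62.8767.
Δq = 168.6301 − 62.8767 = 105.7534; the wedge equals the tax, 77.2.
The triangle = ½ × 105.7534 × 77.2 = 4082.08.

4082.08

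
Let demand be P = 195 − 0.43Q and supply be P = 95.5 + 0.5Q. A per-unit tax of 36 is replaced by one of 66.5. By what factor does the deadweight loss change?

3.412

Competitive equilibrium: 195 − 0.43Q = 95.5 + 0.5Q → Q* = 106.9892, P* = 148.9946.
For a per-unit tax t: ΔQ = t/0.93, so DWL = ½·t·(t/0.93) = t²/1.86.
At t = 36: DWL = 696.774. At t = 66.5: DWL = 2377.554.
Ratio = (66.5/36)² = 3.412.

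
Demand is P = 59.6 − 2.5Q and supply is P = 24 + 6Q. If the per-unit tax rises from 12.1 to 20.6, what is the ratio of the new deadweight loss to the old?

2.898

Competitive equilibrium: 59.6 − 2.5Q = 24 + 6Q → Q* = 4.1882, P* = 49.1294.
For a per-unit tax t: ΔQ = t/8.5, so DWL = ½·t·(t/8.5) = t²/17.
At t = 12.1: DWL = 8.612. At t = 20.6: DWL = 24.962.
Ratio = (20.6/12.1)² = 2.898.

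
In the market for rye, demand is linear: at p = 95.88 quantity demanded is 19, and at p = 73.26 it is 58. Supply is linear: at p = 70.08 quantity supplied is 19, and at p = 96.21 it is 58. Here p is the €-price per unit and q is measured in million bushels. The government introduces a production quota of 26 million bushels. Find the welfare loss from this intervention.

Demand slope = (73.26 − 95.88)/(58 − 19) = −0.58, so p = 106.9 − 0.58q.
Supply slope = (96.21 − 70.08)/(58 − 19) = 0.67, so p = 57.35 + 0.67q.
Competitive equilibrium: 106.9 − 0.58q = 57.35 + 0.67q → q* = 39.64, p* = 83.9088.
At q = 26: demand price = 106.9 − 0.58·26 = 91.82; supply price = 57.35 + 0.67·26 = 74.77.
Δq = 39.64 − 26 = 13.64; wedge = 91.82 − 74.77 = 17.05.
Welfare loss = ½ × 13.64 × 17.05 = €116.281 million.

€116.281 million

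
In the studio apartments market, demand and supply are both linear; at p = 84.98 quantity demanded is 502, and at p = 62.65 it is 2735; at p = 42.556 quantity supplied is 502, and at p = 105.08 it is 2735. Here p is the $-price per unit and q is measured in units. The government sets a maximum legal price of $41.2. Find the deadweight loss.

Demand slope = (62.65 − 84.98)/(2735 − 502) = −0.01, so p = 90 − 0.01q.
Supply slope = (105.08 − 42.556)/(2735 − 502) = 0.028, so p = 28.5 + 0.028q.
Competitive equilibrium: 90 − 0.01q = 28.5 + 0.028q → q* = 1618.42105, p* = 73.81579.
At the ceiling p = 41.2, quantity supplied = (41.2 − 28.5)/0.028 = 453.57143.
Willingness to pay at q' = 453.57143: 90 − 0.01·453.57143 = 85.46429.
Δq = 1618.42105 − 453.57143 = 1164.84962; wedge = 85.46429 − 41.2 = 44.26429.
The triangle = ½ × 1164.84962 × 44.26429 = $25780.62.

$25780.62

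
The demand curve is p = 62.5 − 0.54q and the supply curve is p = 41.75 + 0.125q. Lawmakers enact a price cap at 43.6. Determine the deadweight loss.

89.46

Competitive equilibrium: 62.5 − 0.54q = 41.75 + 0.125q → q* = 31.203, p* = 45.6504.
At the ceiling p = 43.6, quantity supplied = (43.6 − 41.75)/0.125 = 14.8.
Willingness to pay at q' = 14.8: 62.5 − 0.54·14.8 = 54.508.
Δq = 31.203 − 14.8 = 16.403; wedge = 54.508 − 43.6 = 10.908.
The triangle = ½ × 16.403 × 10.908 = 89.46.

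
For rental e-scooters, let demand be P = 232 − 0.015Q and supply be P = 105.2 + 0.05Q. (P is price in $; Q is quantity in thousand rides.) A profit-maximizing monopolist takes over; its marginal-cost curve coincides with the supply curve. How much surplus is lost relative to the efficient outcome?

$4348.08 thousand

Competitive equilibrium: 232 − 0.015Q = 105.2 + 0.05Q → Q* = 1950.7692, P* = 202.7385.
Marginal revenue: MR = 232 − 0.03Q. Set MR = MC: 232 − 0.03Q = 105.2 + 0.05Q → Q_m = 1585.
Price P_m = 232 − 0.015·1585 = 208.225; MC(Q_m) = 105.2 + 0.05·1585 = 184.45.
Competitive Q* = 1950.7692, so ΔQ = 365.7692; wedge = 208.225 − 184.45 = 23.775.
Welfare loss = ½ × 365.7692 × 23.775 = $4348.08 thousand.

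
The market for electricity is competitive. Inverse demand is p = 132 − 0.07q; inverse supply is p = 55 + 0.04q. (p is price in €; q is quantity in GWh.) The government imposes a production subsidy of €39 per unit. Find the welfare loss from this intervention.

€6913.64

Competitive equilibrium: 132 − 0.07q = 55 + 0.04q → q* = 700, p* = 83.
The subsidy lowers effective supply by 39: p = 16 + 0.04q.
New quantity: 132 − 0.07q = 16 + 0.04q → q' = 1054.5455.
Overproduction Δq = 1054.5455 − 700 = 354.5455; wedge = subsidy = 39.
Welfare loss = ½ × 354.5455 × 39 = €6913.64.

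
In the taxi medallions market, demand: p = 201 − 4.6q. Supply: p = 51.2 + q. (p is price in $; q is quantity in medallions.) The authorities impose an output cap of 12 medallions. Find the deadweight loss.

Competitive equilibrium: 201 − 4.6q = 51.2 + q → q* = 26.75, p* = 77.95.
At q = 12: demand price = 201 − 4.6·12 = 145.8; supply price = 51.2 + 1·12 = 63.2.
Δq = 26.75 − 12 = 14.75; wedge = 145.8 − 63.2 = 82.6.
The triangle = ½ × 14.75 × 82.6 = $609.175.

$609.175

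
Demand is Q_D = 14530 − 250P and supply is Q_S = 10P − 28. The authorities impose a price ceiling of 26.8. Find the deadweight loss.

In inverse form: demand P = 58.12 − 0.004Q, supply P = 2.8 + 0.1Q.
Competitive equilibrium: 58.12 − 0.004Q = 2.8 + 0.1Q → Q* = 531.9231, P* = 55.9923.
At the ceiling P = 26.8, quantity supplied = (26.8 − 2.8)/0.1 = 240.
Willingness to pay at Q' = 240: 58.12 − 0.004·240 = 57.16.
ΔQ = 531.9231 − 240 = 291.9231; wedge = 57.16 − 26.8 = 30.36.
Deadweight loss = ½ × 291.9231 × 30.36 = 4431.39.

4431.39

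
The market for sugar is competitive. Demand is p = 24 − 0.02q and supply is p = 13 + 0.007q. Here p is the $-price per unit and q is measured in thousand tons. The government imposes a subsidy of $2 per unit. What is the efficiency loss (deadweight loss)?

$74.07 thousand

Competitive equilibrium: 24 − 0.02q = 13 + 0.007q → q* = 407.4074, p* = 15.8519.
The subsidy lowers effective supply by 2: p = 11 + 0.007q.
New quantity: 24 − 0.02q = 11 + 0.007q → q' = 481.4815.
Overproduction Δq = 481.4815 − 407.4074 = 74.0741; wedge = subsidy = 2.
Deadweight loss = ½ × 74.0741 × 2 = $74.07 thousand.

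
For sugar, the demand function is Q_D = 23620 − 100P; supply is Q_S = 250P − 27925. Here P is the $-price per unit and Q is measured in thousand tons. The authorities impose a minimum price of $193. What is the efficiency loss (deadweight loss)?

In inverse form: demand P = 236.2 − 0.01Q, supply P = 111.7 + 0.004Q.
Competitive equilibrium: 236.2 − 0.01Q = 111.7 + 0.004Q → Q* = 8892.8571, P* = 147.2714.
At the floor P = 193, quantity demanded = (236.2 − 193)/0.01 = 4320.
Sellers' marginal cost at Q' = 4320: 111.7 + 0.004·4320 = 128.98.
ΔQ = 8892.8571 − 4320 = 4572.8571; wedge = 193 − 128.98 = 64.02.
DWL = ½ × 4572.8571 × 64.02 = $146377.16 thousand.

$146377.16 thousand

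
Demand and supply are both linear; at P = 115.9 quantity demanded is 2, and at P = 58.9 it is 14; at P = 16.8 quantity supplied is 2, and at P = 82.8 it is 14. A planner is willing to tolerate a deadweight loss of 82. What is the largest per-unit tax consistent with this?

Demand slope = (58.9 − 115.9)/(14 − 2) = −4.75, so P = 125.4 − 4.75Q.
Supply slope = (82.8 − 16.8)/(14 − 2) = 5.5, so P = 5.8 + 5.5Q.
Competitive equilibrium: 125.4 − 4.75Q = 5.8 + 5.5Q → Q* = 11.6683, P* = 69.9756.
A tax t gives ΔQ = t/10.25 and wedge t, so DWL = t²/20.5.
t²/20.5 = 82 → t² = 1681 → t = 41.

41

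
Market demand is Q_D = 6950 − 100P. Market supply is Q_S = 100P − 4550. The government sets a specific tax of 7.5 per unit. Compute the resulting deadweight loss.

1406.25

In inverse form: demand P = 69.5 − 0.01Q, supply P = 45.5 + 0.01Q.
Competitive equilibrium: 69.5 − 0.01Q = 45.5 + 0.01Q → Q* = 1200, P* = 57.5.
With the tax, the buyer price exceeds the seller price by 7.5: (69.5 − 0.01Q) − (45.5 + 0.01Q) = 7.5 → Q' = 825.
ΔQ = 1200 − 825 = 375; the wedge equals the tax, 7.5.
DWL = ½ × 375 × 7.5 = 1406.25.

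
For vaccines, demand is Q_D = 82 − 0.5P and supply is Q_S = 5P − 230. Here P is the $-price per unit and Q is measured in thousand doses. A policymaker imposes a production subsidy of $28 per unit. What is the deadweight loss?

$178.18 thousand

In inverse form: demand P = 164 − 2Q, supply P = 46 + 0.2Q.
Competitive equilibrium: 164 − 2Q = 46 + 0.2Q → Q* = 53.6364, P* = 56.7273.
The subsidy lowers effective supply by 28: P = 18 + 0.2Q.
New quantity: 164 − 2Q = 18 + 0.2Q → Q' = 66.3636.
Overproduction ΔQ = 66.3636 − 53.6364 = 12.7272; wedge = subsidy = 28.
Welfare loss = ½ × 12.7272 × 28 = $178.18 thousand.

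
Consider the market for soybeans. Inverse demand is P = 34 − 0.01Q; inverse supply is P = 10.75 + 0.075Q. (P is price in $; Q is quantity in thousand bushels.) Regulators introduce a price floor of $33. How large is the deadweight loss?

Competitive equilibrium: 34 − 0.01Q = 10.75 + 0.075Q → Q* = 273.5294, P* = 31.2647.
At the floor P = 33, quantity demanded = (34 − 33)/0.01 = 100.
Sellers' marginal cost at Q' = 100: 10.75 + 0.075·100 = 18.25.
ΔQ = 273.5294 − 100 = 173.5294; wedge = 33 − 18.25 = 14.75.
Deadweight loss = ½ × 173.5294 × 14.75 = $1279.78 thousand.

$1279.78 thousand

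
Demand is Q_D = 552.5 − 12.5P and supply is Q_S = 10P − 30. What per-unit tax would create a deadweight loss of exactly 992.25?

18.9

In inverse form: demand P = 44.2 − 0.08Q, supply P = 3 + 0.1Q.
Competitive equilibrium: 44.2 − 0.08Q = 3 + 0.1Q → Q* = 228.8889, P* = 25.8889.
A tax t gives ΔQ = t/0.18 and wedge t, so DWL = t²/0.36.
t²/0.36 = 992.25 → t² = 357.21 → t = 18.9.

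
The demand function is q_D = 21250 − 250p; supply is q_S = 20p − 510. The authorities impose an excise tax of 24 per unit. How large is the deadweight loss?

5333.33

In inverse form: demand p = 85 − 0.004q, supply p = 25.5 + 0.05q.
Competitive equilibrium: 85 − 0.004q = 25.5 + 0.05q → q* = 1101.8519, p* = 80.5926.
With the tax, the buyer price exceeds the seller price by 24: (85 − 0.004q) − (25.5 + 0.05q) = 24 → q' = 657.4074.
Δq = 1101.8519 − 657.4074 = 444.4445; the wedge equals the tax, 24.
Welfare loss = ½ × 444.4445 × 24 = 5333.33.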